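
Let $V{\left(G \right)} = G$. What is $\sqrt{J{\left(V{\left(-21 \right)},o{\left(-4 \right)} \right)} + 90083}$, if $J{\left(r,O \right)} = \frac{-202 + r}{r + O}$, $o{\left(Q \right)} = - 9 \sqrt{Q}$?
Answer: $\frac{\sqrt{5858045130 - 341190 i}}{255} \approx 300.15 - 0.0087408 i$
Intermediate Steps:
$J{\left(r,O \right)} = \frac{-202 + r}{O + r}$
$\sqrt{J{\left(V{\left(-21 \right)},o{\left(-4 \right)} \right)} + 90083} = \sqrt{\frac{-202 - 21}{- 9 \sqrt{-4} - 21} + 90083} = \sqrt{\frac{1}{- 9 \cdot 2 i - 21} \left(-223\right) + 90083} = \sqrt{\frac{1}{- 18 i - 21} \left(-223\right) + 90083} = \sqrt{\frac{1}{-21 - 18 i} \left(-223\right) + 90083} = \sqrt{\frac{-21 + 18 i}{765} \left(-223\right) + 90083} = \sqrt{- \frac{223 \left(-21 + 18 i\right)}{765} + 90083} = \sqrt{90083 - \frac{223 \left(-21 + 18 i\right)}{765}}$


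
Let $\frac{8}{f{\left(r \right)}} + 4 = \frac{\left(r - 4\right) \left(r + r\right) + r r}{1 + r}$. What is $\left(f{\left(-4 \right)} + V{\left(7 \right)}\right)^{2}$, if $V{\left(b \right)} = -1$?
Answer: $\frac{841}{529} \approx 1.5898$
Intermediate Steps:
$f{\left(r \right)} = \frac{8}{-4 + \frac{r^{2} + 2 r \left(-4 + r\right)}{1 + r}}$ ($f{\left(r \right)} = \frac{8}{-4 + \frac{\left(r - 4\right) \left(r + r\right) + r r}{1 + r}} = \frac{8}{-4 + \frac{\left(-4 + r\right) 2 r + r^{2}}{1 + r}} = \frac{8}{-4 + \frac{2 r \left(-4 + r\right) + r^{2}}{1 + r}} = \frac{8}{-4 + \frac{r^{2} + 2 r \left(-4 + r\right)}{1 + r}}$)
$\left(f{\left(-4 \right)} + V{\left(7 \right)}\right)^{2} = \left(\frac{8 \left(1 - 4\right)}{-4 - -48 + 3 \left(-4\right)^{2}} - 1\right)^{2} = \left(8 \frac{1}{-4 + 48 + 3 \cdot 16} \left(-3\right) - 1\right)^{2} = \left(8 \frac{1}{-4 + 48 + 48} \left(-3\right) - 1\right)^{2} = \left(8 \cdot \frac{1}{92} \left(-3\right) - 1\right)^{2} = \left(- \frac{6}{23} - 1\right)^{2} = \left(- \frac{29}{23}\right)^{2} = \frac{841}{529}$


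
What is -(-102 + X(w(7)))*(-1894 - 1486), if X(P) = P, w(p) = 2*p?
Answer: -297440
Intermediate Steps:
-(-102 + X(w(7)))*(-1894 - 1486) = -(-102 + 2*7)*(-1894 - 1486) = -(-102 + 14)*(-3380) = -(-88)*(-3380) = -1*297440 = -297440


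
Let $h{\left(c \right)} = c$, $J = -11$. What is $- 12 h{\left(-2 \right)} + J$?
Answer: $13$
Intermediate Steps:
$- 12 h{\left(-2 \right)} + J = \left(-12\right) \left(-2\right) - 11 = 24 - 11 = 13$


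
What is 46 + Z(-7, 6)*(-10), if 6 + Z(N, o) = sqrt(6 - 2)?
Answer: 86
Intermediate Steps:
Z(N, o) = -4 (Z(N, o) = -6 + sqrt(6 - 2) = -6 + sqrt(4) = -6 + 2 = -4)
46 + Z(-7, 6)*(-10) = 46 - 4*(-10) = 46 + 40 = 86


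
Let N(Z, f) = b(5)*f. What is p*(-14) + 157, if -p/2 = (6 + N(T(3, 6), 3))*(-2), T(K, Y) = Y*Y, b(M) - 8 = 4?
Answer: -2195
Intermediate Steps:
b(M) = 12 (b(M) = 8 + 4 = 12)
T(K, Y) = Y**2
N(Z, f) = 12*f
p = 168 (p = -2*(6 + 12*3)*(-2) = -2*(6 + 36)*(-2) = -84*(-2) = -2*(-84) = 168)
p*(-14) + 157 = 168*(-14) + 157 = -2352 + 157 = -2195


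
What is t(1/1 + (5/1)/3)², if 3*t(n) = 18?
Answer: 36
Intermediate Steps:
t(n) = 6 (t(n) = (⅓)*18 = 6)
t(1/1 + (5/1)/3)² = 6² = 36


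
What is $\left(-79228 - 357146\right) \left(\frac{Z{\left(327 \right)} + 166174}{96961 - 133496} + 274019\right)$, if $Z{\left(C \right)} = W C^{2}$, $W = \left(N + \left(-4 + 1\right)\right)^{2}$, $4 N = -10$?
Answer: $- \frac{1746872042352957}{14614} \approx -1.1953 \cdot 10^{11}$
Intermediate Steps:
$N = - \frac{5}{2}$ ($N = \frac{1}{4} \left(-10\right) = - \frac{5}{2} \approx -2.5$)
$W = \frac{121}{4}$ ($W = \left(- \frac{5}{2} + \left(-4 + 1\right)\right)^{2} = \left(- \frac{5}{2} - 3\right)^{2} = \left(- \frac{11}{2}\right)^{2} = \frac{121}{4} \approx 30.25$)
$Z{\left(C \right)} = \frac{121 C^{2}}{4}$
$\left(-79228 - 357146\right) \left(\frac{Z{\left(327 \right)} + 166174}{96961 - 133496} + 274019\right) = \left(-79228 - 357146\right) \left(\frac{\frac{121 \cdot 327^{2}}{4} + 166174}{96961 - 133496} + 274019\right) = - 436374 \left(\frac{\frac{121}{4} \cdot 106929 + 166174}{-36535} + 274019\right) = - 436374 \left(\left(\frac{12938409}{4} + 166174\right) \left(- \frac{1}{36535}\right) + 274019\right) = - 436374 \left(\frac{13603105}{4} \left(- \frac{1}{36535}\right) + 274019\right) = - 436374 \left(- \frac{2720621}{29228} + 274019\right) = \left(-436374\right) \frac{8006306711}{29228} = - \frac{1746872042352957}{14614}$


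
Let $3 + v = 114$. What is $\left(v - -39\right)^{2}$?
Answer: $22500$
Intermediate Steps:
$v = 111$ ($v = -3 + 114 = 111$)
$\left(v - -39\right)^{2} = \left(111 - -39\right)^{2} = \left(111 + 39\right)^{2} = 150^{2} = 22500$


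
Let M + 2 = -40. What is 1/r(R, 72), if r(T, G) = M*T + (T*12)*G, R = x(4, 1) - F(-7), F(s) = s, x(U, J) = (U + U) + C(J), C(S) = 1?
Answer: 1/13152 ≈ 7.6034e-5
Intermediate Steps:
M = -42 (M = -2 - 40 = -42)
x(U, J) = 1 + 2*U (x(U, J) = (U + U) + 1 = 2*U + 1 = 1 + 2*U)
R = 16 (R = (1 + 2*4) - 1*(-7) = (1 + 8) + 7 = 9 + 7 = 16)
r(T, G) = -42*T + 12*G*T (r(T, G) = -42*T + (T*12)*G = -42*T + (12*T)*G = -42*T + 12*G*T)
1/r(R, 72) = 1/(6*16*(-7 + 2*72)) = 1/(6*16*(-7 + 144)) = 1/(6*16*137) = 1/13152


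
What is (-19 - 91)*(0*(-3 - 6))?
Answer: 0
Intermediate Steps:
(-19 - 91)*(0*(-3 - 6)) = -0*(-9) = -110*0 = 0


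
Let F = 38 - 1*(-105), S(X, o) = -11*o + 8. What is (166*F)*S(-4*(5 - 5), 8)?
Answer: -1899040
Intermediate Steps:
S(X, o) = 8 - 11*o
F = 143 (F = 38 + 105 = 143)
(166*F)*S(-4*(5 - 5), 8) = (166*143)*(8 - 11*8) = 23738*(8 - 88) = 23738*(-80) = -1899040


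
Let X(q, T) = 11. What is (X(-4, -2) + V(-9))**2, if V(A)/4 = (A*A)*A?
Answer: 8439025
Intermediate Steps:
V(A) = 4*A**3 (V(A) = 4*((A*A)*A) = 4*(A**2*A) = 4*A**3)
(X(-4, -2) + V(-9))**2 = (11 + 4*(-9)**3)**2 = (11 + 4*(-729))**2 = (11 - 2916)**2 = (-2905)**2 = 8439025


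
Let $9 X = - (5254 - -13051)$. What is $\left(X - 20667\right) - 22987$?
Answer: $- \frac{411191}{9} \approx -45688.0$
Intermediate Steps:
$X = - \frac{18305}{9}$ ($X = \frac{\left(-1\right) \left(5254 - -13051\right)}{9} = \frac{\left(-1\right) \left(5254 + 13051\right)}{9} = \frac{\left(-1\right) 18305}{9} = \frac{1}{9} \left(-18305\right) = - \frac{18305}{9} \approx -2033.9$)
$\left(X - 20667\right) - 22987 = \left(- \frac{18305}{9} - 20667\right) - 22987 = - \frac{204308}{9} - 22987 = - \frac{411191}{9}$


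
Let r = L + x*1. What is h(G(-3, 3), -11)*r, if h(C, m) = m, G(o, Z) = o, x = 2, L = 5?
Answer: -77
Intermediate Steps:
r = 7 (r = 5 + 2*1 = 5 + 2 = 7)
h(G(-3, 3), -11)*r = -11*7 = -77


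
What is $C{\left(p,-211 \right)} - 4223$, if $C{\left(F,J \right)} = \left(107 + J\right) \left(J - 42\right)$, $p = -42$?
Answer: $22089$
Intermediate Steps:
$C{\left(F,J \right)} = \left(-42 + J\right) \left(107 + J\right)$ ($C{\left(F,J \right)} = \left(107 + J\right) \left(-42 + J\right) = \left(-42 + J\right) \left(107 + J\right)$)
$C{\left(p,-211 \right)} - 4223 = \left(-4494 + \left(-211\right)^{2} + 65 \left(-211\right)\right) - 4223 = \left(-4494 + 44521 - 13715\right) - 4223 = 26312 - 4223 = 22089$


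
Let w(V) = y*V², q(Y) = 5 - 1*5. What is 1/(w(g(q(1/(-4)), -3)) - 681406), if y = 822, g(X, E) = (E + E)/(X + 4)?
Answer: -2/1359113 ≈ -1.4715e-6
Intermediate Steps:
q(Y) = 0 (q(Y) = 5 - 5 = 0)
g(X, E) = 2*E/(4 + X) (g(X, E) = (2*E)/(4 + X) = 2*E/(4 + X))
w(V) = 822*V²
1/(w(g(q(1/(-4)), -3)) - 681406) = 1/(822*(2*(-3)/(4 + 0))² - 681406) = 1/(822*(2*(-3)/4)² - 681406) = 1/(822*(2*(-3)*(¼))² - 681406) = 1/(822*(-3/2)² - 681406) = 1/(822*(9/4) - 681406) = 1/(3699/2 - 681406) = 1/(-1359113/2) = -2/1359113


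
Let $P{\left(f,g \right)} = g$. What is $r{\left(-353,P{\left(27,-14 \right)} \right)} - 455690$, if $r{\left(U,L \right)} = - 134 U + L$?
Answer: $-408402$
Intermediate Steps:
$r{\left(U,L \right)} = L - 134 U$
$r{\left(-353,P{\left(27,-14 \right)} \right)} - 455690 = \left(-14 - -47302\right) - 455690 = \left(-14 + 47302\right) - 455690 = 47288 - 455690 = -408402$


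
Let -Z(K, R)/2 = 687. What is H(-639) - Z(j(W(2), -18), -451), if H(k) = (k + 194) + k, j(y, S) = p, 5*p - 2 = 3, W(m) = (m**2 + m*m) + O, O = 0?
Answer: 290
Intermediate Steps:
W(m) = 2*m**2 (W(m) = (m**2 + m*m) + 0 = (m**2 + m**2) + 0 = 2*m**2 + 0 = 2*m**2)
p = 1 (p = 2/5 + (1/5)*3 = 2/5 + 3/5 = 1)
j(y, S) = 1
Z(K, R) = -1374 (Z(K, R) = -2*687 = -1374)
H(k) = 194 + 2*k (H(k) = (194 + k) + k = 194 + 2*k)
H(-639) - Z(j(W(2), -18), -451) = (194 + 2*(-639)) - 1*(-1374) = (194 - 1278) + 1374 = -1084 + 1374 = 290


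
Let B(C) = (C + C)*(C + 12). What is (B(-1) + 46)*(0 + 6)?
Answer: 144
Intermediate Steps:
B(C) = 2*C*(12 + C) (B(C) = (2*C)*(12 + C) = 2*C*(12 + C))
(B(-1) + 46)*(0 + 6) = (2*(-1)*(12 - 1) + 46)*(0 + 6) = (2*(-1)*11 + 46)*6 = (-22 + 46)*6 = 24*6 = 144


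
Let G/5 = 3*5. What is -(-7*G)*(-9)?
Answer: -4725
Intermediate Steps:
G = 75 (G = 5*(3*5) = 5*15 = 75)
-(-7*G)*(-9) = -(-7*75)*(-9) = -(-525)*(-9) = -1*4725 = -4725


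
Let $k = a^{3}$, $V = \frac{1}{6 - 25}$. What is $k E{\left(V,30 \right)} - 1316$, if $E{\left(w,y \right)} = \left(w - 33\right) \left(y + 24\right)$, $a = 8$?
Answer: $- \frac{17387948}{19} \approx -9.1516 \cdot 10^{5}$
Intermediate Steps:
$V = - \frac{1}{19}$ ($V = \frac{1}{-19} = - \frac{1}{19} \approx -0.052632$)
$E{\left(w,y \right)} = \left(-33 + w\right) \left(24 + y\right)$
$k = 512$ ($k = 8^{3} = 512$)
$k E{\left(V,30 \right)} - 1316 = 512 \left(-792 - 990 + 24 \left(- \frac{1}{19}\right) - \frac{30}{19}\right) - 1316 = 512 \left(-792 - 990 - \frac{24}{19} - \frac{30}{19}\right) - 1316 = 512 \left(- \frac{33912}{19}\right) - 1316 = - \frac{17362944}{19} - 1316 = - \frac{17387948}{19}$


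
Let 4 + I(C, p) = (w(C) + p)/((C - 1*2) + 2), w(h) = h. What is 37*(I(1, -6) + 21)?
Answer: 444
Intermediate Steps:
I(C, p) = -4 + (C + p)/C (I(C, p) = -4 + (C + p)/((C - 1*2) + 2) = -4 + (C + p)/((C - 2) + 2) = -4 + (C + p)/((-2 + C) + 2) = -4 + (C + p)/C)
37*(I(1, -6) + 21) = 37*((-3 - 6/1) + 21) = 37*((-3 - 6*1) + 21) = 37*((-3 - 6) + 21) = 37*(-9 + 21) = 37*12 = 444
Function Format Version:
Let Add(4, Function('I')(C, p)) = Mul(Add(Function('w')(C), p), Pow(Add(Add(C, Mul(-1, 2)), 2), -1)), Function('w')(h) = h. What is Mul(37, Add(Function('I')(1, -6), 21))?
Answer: 444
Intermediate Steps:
Function('I')(C, p) = Add(-4, Mul(Pow(C, -1), Add(C, p))) (Function('I')(C, p) = Add(-4, Mul(Add(C, p), Pow(Add(Add(C, Mul(-1, 2)), 2), -1))) = Add(-4, Mul(Add(C, p), Pow(Add(Add(C, -2), 2), -1))) = Add(-4, Mul(Add(C, p), Pow(Add(Add(-2, C), 2), -1))) = Add(-4, Mul(Add(C, p), Pow(C, -1))) = Add(-4, Mul(Pow(C, -1), Add(C, p))))
Mul(37, Add(Function('I')(1, -6), 21)) = Mul(37, Add(Add(-3, Mul(-6, Pow(1, -1))), 21)) = Mul(37, Add(Add(-3, Mul(-6, 1)), 21)) = Mul(37, Add(Add(-3, -6), 21)) = Mul(37, Add(-9, 21)) = Mul(37, 12) = 444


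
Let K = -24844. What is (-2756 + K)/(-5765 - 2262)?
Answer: 1200/349 ≈ 3.4384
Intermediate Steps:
(-2756 + K)/(-5765 - 2262) = (-2756 - 24844)/(-5765 - 2262) = -27600/(-8027) = -27600*(-1/8027) = 1200/349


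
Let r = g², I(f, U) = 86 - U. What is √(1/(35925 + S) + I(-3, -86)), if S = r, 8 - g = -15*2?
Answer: √240188089061/37369 ≈ 13.115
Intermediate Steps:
g = 38 (g = 8 - (-15)*2 = 8 - 1*(-30) = 8 + 30 = 38)
r = 1444 (r = 38² = 1444)
S = 1444
√(1/(35925 + S) + I(-3, -86)) = √(1/(35925 + 1444) + (86 - 1*(-86))) = √(1/37369 + (86 + 86)) = √(1/37369 + 172) = √(6427469/37369) = √240188089061/37369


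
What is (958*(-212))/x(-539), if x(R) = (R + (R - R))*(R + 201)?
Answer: -101548/91091 ≈ -1.1148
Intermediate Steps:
x(R) = R*(201 + R) (x(R) = (R + 0)*(201 + R) = R*(201 + R))
(958*(-212))/x(-539) = (958*(-212))/((-539*(201 - 539))) = -203096/((-539*(-338))) = -203096/182182 = -203096*1/182182 = -101548/91091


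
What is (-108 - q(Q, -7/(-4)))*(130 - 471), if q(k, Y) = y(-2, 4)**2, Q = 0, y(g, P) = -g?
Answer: 38192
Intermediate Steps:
q(k, Y) = 4 (q(k, Y) = (-1*(-2))**2 = 2**2 = 4)
(-108 - q(Q, -7/(-4)))*(130 - 471) = (-108 - 1*4)*(130 - 471) = (-108 - 4)*(-341) = -112*(-341) = 38192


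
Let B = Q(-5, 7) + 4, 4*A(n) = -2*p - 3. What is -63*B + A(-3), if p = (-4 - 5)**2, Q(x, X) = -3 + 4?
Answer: -1425/4 ≈ -356.25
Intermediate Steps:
Q(x, X) = 1
p = 81 (p = (-9)**2 = 81)
A(n) = -165/4 (A(n) = (-2*81 - 3)/4 = (-162 - 3)/4 = (1/4)*(-165) = -165/4)
B = 5 (B = 1 + 4 = 5)
-63*B + A(-3) = -63*5 - 165/4 = -315 - 165/4 = -1425/4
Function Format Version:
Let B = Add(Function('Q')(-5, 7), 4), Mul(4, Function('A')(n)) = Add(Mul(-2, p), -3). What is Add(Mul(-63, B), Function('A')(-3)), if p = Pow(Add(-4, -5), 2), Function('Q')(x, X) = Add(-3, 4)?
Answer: Rational(-1425, 4) ≈ -356.25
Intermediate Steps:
Function('Q')(x, X) = 1
p = 81 (p = Pow(-9, 2) = 81)
Function('A')(n) = Rational(-165, 4) (Function('A')(n) = Mul(Rational(1, 4), Add(Mul(-2, 81), -3)) = Mul(Rational(1, 4), Add(-162, -3)) = Mul(Rational(1, 4), -165) = Rational(-165, 4))
B = 5 (B = Add(1, 4) = 5)
Add(Mul(-63, B), Function('A')(-3)) = Add(Mul(-63, 5), Rational(-165, 4)) = Add(-315, Rational(-165, 4)) = Rational(-1425, 4)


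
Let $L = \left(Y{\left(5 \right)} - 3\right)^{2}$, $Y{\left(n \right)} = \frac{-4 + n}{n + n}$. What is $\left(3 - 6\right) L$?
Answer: $- \frac{2523}{100} \approx -25.23$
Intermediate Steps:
$Y{\left(n \right)} = \frac{-4 + n}{2 n}$
$L = \frac{841}{100}$ ($L = \left(\frac{-4 + 5}{2 \cdot 5} - 3\right)^{2} = \left(\frac{1}{2} \cdot \frac{1}{5} \cdot 1 - 3\right)^{2} = \left(\frac{1}{10} - 3\right)^{2} = \left(- \frac{29}{10}\right)^{2} = \frac{841}{100} \approx 8.41$)
$\left(3 - 6\right) L = \left(3 - 6\right) \frac{841}{100} = \left(-3\right) \frac{841}{100} = - \frac{2523}{100}$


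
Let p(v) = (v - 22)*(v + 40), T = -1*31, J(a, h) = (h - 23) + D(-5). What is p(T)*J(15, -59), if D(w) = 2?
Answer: 38160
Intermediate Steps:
J(a, h) = -21 + h (J(a, h) = (h - 23) + 2 = (-23 + h) + 2 = -21 + h)
T = -31
p(v) = (-22 + v)*(40 + v)
p(T)*J(15, -59) = (-880 + (-31)² + 18*(-31))*(-21 - 59) = (-880 + 961 - 558)*(-80) = -477*(-80) = 38160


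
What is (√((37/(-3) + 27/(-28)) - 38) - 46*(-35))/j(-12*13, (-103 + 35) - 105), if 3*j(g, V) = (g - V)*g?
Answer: -805/442 - I*√90489/37128 ≈ -1.8213 - 0.0081021*I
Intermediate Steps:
j(g, V) = g*(g - V)/3 (j(g, V) = ((g - V)*g)/3 = (g*(g - V))/3 = g*(g - V)/3)
(√((37/(-3) + 27/(-28)) - 38) - 46*(-35))/j(-12*13, (-103 + 35) - 105) = (√((37/(-3) + 27/(-28)) - 38) - 46*(-35))/(((-12*13)*(-12*13 - ((-103 + 35) - 105))/3)) = (√((37*(-⅓) + 27*(-1/28)) - 38) + 1610)/(((⅓)*(-156)*(-156 - (-68 - 105)))) = (√((-37/3 - 27/28) - 38) + 1610)/(((⅓)*(-156)*(-156 - 1*(-173)))) = (√(-1117/84 - 38) + 1610)/(((⅓)*(-156)*(-156 + 173))) = (√(-4309/84) + 1610)/(((⅓)*(-156)*17)) = (I*√90489/42 + 1610)/(-884) = (1610 + I*√90489/42)*(-1/884) = -805/442 - I*√90489/37128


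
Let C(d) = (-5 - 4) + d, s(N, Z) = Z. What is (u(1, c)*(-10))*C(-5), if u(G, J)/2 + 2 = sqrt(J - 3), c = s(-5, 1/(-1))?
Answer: -560 + 560*I ≈ -560.0 + 560.0*I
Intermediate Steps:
c = -1 (c = 1/(-1) = -1)
u(G, J) = -4 + 2*sqrt(-3 + J) (u(G, J) = -4 + 2*sqrt(J - 3) = -4 + 2*sqrt(-3 + J))
C(d) = -9 + d
(u(1, c)*(-10))*C(-5) = ((-4 + 2*sqrt(-3 - 1))*(-10))*(-9 - 5) = ((-4 + 2*sqrt(-4))*(-10))*(-14) = ((-4 + 2*(2*I))*(-10))*(-14) = ((-4 + 4*I)*(-10))*(-14) = (40 - 40*I)*(-14) = -560 + 560*I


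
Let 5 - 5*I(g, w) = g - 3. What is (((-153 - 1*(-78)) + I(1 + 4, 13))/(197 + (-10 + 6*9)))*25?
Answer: -1860/241 ≈ -7.7178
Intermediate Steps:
I(g, w) = 8/5 - g/5 (I(g, w) = 1 - (g - 3)/5 = 1 - (-3 + g)/5 = 1 + (⅗ - g/5) = 8/5 - g/5)
(((-153 - 1*(-78)) + I(1 + 4, 13))/(197 + (-10 + 6*9)))*25 = (((-153 - 1*(-78)) + (8/5 - (1 + 4)/5))/(197 + (-10 + 6*9)))*25 = (((-153 + 78) + (8/5 - ⅕*5))/(197 + (-10 + 54)))*25 = ((-75 + (8/5 - 1))/(197 + 44))*25 = ((-75 + ⅗)/241)*25 = -372/5*1/241*25 = -372/1205*25 = -1860/241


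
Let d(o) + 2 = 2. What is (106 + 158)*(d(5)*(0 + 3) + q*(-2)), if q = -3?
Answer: 1584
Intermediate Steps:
d(o) = 0 (d(o) = -2 + 2 = 0)
(106 + 158)*(d(5)*(0 + 3) + q*(-2)) = (106 + 158)*(0*(0 + 3) - 3*(-2)) = 264*(0*3 + 6) = 264*(0 + 6) = 264*6 = 1584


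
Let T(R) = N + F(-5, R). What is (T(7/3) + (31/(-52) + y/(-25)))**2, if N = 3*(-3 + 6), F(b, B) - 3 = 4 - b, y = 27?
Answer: 631064641/1690000 ≈ 373.41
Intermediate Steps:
F(b, B) = 7 - b (F(b, B) = 3 + (4 - b) = 7 - b)
N = 9 (N = 3*3 = 9)
T(R) = 21 (T(R) = 9 + (7 - 1*(-5)) = 9 + (7 + 5) = 9 + 12 = 21)
(T(7/3) + (31/(-52) + y/(-25)))**2 = (21 + (31/(-52) + 27/(-25)))**2 = (21 + (31*(-1/52) + 27*(-1/25)))**2 = (21 + (-31/52 - 27/25))**2 = (21 - 2179/1300)**2 = (25121/1300)**2 = 631064641/1690000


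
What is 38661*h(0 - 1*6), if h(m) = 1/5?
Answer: 38661/5 ≈ 7732.2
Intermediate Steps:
h(m) = ⅕
38661*h(0 - 1*6) = 38661*(⅕) = 38661/5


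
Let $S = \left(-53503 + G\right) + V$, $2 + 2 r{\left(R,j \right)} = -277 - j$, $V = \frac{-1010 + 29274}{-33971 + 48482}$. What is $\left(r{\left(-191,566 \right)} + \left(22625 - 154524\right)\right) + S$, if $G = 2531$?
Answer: $- \frac{5319487429}{29022} \approx -1.8329 \cdot 10^{5}$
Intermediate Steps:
$V = \frac{28264}{14511} \approx 1.9478$
$r{\left(R,j \right)} = - \frac{279}{2} - \frac{j}{2}$ ($r{\left(R,j \right)} = -1 + \frac{-277 - j}{2} = -1 - \left(\frac{277}{2} + \frac{j}{2}\right) = - \frac{279}{2} - \frac{j}{2}$)
$S = - \frac{739626428}{14511}$ ($S = \left(-53503 + 2531\right) + \frac{28264}{14511} = -50972 + \frac{28264}{14511} = - \frac{739626428}{14511} \approx -50970.0$)
$\left(r{\left(-191,566 \right)} + \left(22625 - 154524\right)\right) + S = \left(\left(- \frac{279}{2} - 283\right) + \left(22625 - 154524\right)\right) - \frac{739626428}{14511} = \left(\left(- \frac{279}{2} - 283\right) - 131899\right) - \frac{739626428}{14511} = \left(- \frac{845}{2} - 131899\right) - \frac{739626428}{14511} = - \frac{264643}{2} - \frac{739626428}{14511} = - \frac{5319487429}{29022}$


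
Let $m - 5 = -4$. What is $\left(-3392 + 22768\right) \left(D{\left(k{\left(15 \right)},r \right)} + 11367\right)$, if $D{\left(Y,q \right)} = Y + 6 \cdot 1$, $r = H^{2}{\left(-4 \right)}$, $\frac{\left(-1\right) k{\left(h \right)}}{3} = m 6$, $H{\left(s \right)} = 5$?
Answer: $220014480$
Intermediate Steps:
$m = 1$ ($m = 5 - 4 = 1$)
$k{\left(h \right)} = -18$ ($k{\left(h \right)} = - 3 \cdot 1 \cdot 6 = \left(-3\right) 6 = -18$)
$r = 25$ ($r = 5^{2} = 25$)
$D{\left(Y,q \right)} = 6 + Y$ ($D{\left(Y,q \right)} = Y + 6 = 6 + Y$)
$\left(-3392 + 22768\right) \left(D{\left(k{\left(15 \right)},r \right)} + 11367\right) = \left(-3392 + 22768\right) \left(\left(6 - 18\right) + 11367\right) = 19376 \left(-12 + 11367\right) = 19376 \cdot 11355 = 220014480$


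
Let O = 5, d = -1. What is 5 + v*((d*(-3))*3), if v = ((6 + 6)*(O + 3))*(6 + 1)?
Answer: 6053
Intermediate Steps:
v = 672 (v = ((6 + 6)*(5 + 3))*(6 + 1) = (12*8)*7 = 96*7 = 672)
5 + v*((d*(-3))*3) = 5 + 672*(-1*(-3)*3) = 5 + 672*(3*3) = 5 + 672*9 = 5 + 6048 = 6053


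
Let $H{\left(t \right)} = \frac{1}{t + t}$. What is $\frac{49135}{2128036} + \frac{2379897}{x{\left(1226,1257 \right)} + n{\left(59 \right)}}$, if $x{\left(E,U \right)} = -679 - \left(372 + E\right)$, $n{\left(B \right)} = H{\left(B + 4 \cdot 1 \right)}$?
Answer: $- \frac{638113721148157}{610535656436} \approx -1045.2$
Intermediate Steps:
$H{\left(t \right)} = \frac{1}{2 t}$
$n{\left(B \right)} = \frac{1}{2 \left(4 + B\right)}$ ($n{\left(B \right)} = \frac{1}{2 \left(B + 4 \cdot 1\right)} = \frac{1}{2 \left(B + 4\right)} = \frac{1}{2 \left(4 + B\right)}$)
$x{\left(E,U \right)} = -1051 - E$
$\frac{49135}{2128036} + \frac{2379897}{x{\left(1226,1257 \right)} + n{\left(59 \right)}} = \frac{49135}{2128036} + \frac{2379897}{\left(-1051 - 1226\right) + \frac{1}{2 \left(4 + 59\right)}} = 49135 \cdot \frac{1}{2128036} + \frac{2379897}{\left(-1051 - 1226\right) + \frac{1}{2 \cdot 63}} = \frac{49135}{2128036} + \frac{2379897}{-2277 + \frac{1}{2} \cdot \frac{1}{63}} = \frac{49135}{2128036} + \frac{2379897}{-2277 + \frac{1}{126}} = \frac{49135}{2128036} + \frac{2379897}{- \frac{286901}{126}} = \frac{49135}{2128036} + 2379897 \left(- \frac{126}{286901}\right) = \frac{49135}{2128036} - \frac{299867022}{286901} = - \frac{638113721148157}{610535656436}$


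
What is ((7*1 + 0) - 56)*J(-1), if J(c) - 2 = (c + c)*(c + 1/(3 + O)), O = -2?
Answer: -98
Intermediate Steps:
J(c) = 2 + 2*c*(1 + c) (J(c) = 2 + (c + c)*(c + 1/(3 - 2)) = 2 + (2*c)*(c + 1/1) = 2 + (2*c)*(c + 1) = 2 + (2*c)*(1 + c) = 2 + 2*c*(1 + c))
((7*1 + 0) - 56)*J(-1) = ((7*1 + 0) - 56)*(2 + 2*(-1) + 2*(-1)**2) = ((7 + 0) - 56)*(2 - 2 + 2*1) = (7 - 56)*(2 - 2 + 2) = -49*2 = -98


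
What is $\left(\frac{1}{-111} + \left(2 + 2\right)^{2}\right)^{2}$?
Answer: $\frac{3150625}{12321} \approx 255.71$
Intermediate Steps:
$\left(\frac{1}{-111} + \left(2 + 2\right)^{2}\right)^{2} = \left(- \frac{1}{111} + 4^{2}\right)^{2} = \left(- \frac{1}{111} + 16\right)^{2} = \left(\frac{1775}{111}\right)^{2} = \frac{3150625}{12321}$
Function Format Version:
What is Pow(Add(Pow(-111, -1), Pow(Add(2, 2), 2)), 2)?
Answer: Rational(3150625, 12321) ≈ 255.71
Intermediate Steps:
Pow(Add(Pow(-111, -1), Pow(Add(2, 2), 2)), 2) = Pow(Add(Rational(-1, 111), Pow(4, 2)), 2) = Pow(Add(Rational(-1, 111), 16), 2) = Pow(Rational(1775, 111), 2) = Rational(3150625, 12321)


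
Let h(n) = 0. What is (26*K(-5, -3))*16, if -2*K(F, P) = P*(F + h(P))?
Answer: -3120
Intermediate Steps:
K(F, P) = -F*P/2 (K(F, P) = -P*(F + 0)/2 = -P*F/2 = -F*P/2)
(26*K(-5, -3))*16 = (26*(-1/2*(-5)*(-3)))*16 = (26*(-15/2))*16 = -195*16 = -3120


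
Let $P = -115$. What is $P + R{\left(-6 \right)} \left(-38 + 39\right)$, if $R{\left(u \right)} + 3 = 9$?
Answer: $-109$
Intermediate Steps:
$R{\left(u \right)} = 6$ ($R{\left(u \right)} = -3 + 9 = 6$)
$P + R{\left(-6 \right)} \left(-38 + 39\right) = -115 + 6 \left(-38 + 39\right) = -115 + 6 \cdot 1 = -115 + 6 = -109$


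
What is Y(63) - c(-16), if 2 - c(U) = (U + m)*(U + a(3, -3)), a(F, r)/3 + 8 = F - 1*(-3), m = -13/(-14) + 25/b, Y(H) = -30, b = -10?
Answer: 2482/7 ≈ 354.57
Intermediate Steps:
m = -11/7 (m = -13/(-14) + 25/(-10) = -13*(-1/14) + 25*(-⅒) = 13/14 - 5/2 = -11/7 ≈ -1.5714)
a(F, r) = -15 + 3*F (a(F, r) = -24 + 3*(F - 1*(-3)) = -24 + 3*(F + 3) = -24 + 3*(3 + F) = -24 + (9 + 3*F) = -15 + 3*F)
c(U) = 2 - (-6 + U)*(-11/7 + U) (c(U) = 2 - (U - 11/7)*(U + (-15 + 3*3)) = 2 - (-11/7 + U)*(U + (-15 + 9)) = 2 - (-11/7 + U)*(U - 6) = 2 - (-11/7 + U)*(-6 + U) = 2 - (-6 + U)*(-11/7 + U))
Y(63) - c(-16) = -30 - (-52/7 - 1*(-16)² + (53/7)*(-16)) = -30 - (-52/7 - 1*256 - 848/7) = -30 - (-52/7 - 256 - 848/7) = -30 - 1*(-2692/7) = -30 + 2692/7 = 2482/7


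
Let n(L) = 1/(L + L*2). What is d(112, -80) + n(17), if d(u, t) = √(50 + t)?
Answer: 1/51 + I*√30 ≈ 0.019608 + 5.4772*I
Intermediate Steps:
n(L) = 1/(3*L) (n(L) = 1/(L + 2*L) = 1/(3*L))
d(112, -80) + n(17) = √(50 - 80) + (⅓)/17 = √(-30) + (⅓)*(1/17) = I*√30 + 1/51 = 1/51 + I*√30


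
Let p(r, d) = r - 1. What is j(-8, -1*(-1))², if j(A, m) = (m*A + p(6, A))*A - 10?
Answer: 196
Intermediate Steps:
p(r, d) = -1 + r
j(A, m) = -10 + A*(5 + A*m) (j(A, m) = (m*A + (-1 + 6))*A - 10 = (A*m + 5)*A - 10 = (5 + A*m)*A - 10 = A*(5 + A*m) - 10 = -10 + A*(5 + A*m))
j(-8, -1*(-1))² = (-10 + 5*(-8) - 1*(-1)*(-8)²)² = (-10 - 40 + 1*64)² = (-10 - 40 + 64)² = 14² = 196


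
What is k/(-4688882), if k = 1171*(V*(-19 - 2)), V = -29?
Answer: -713139/4688882 ≈ -0.15209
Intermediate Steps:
k = 713139 (k = 1171*(-29*(-19 - 2)) = 1171*(-29*(-21)) = 1171*609 = 713139)
k/(-4688882) = 713139/(-4688882) = 713139*(-1/4688882) = -713139/4688882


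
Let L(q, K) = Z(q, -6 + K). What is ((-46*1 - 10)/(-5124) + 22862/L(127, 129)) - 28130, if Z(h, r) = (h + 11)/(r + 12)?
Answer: -1054993/183 ≈ -5765.0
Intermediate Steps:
Z(h, r) = (11 + h)/(12 + r)
L(q, K) = (11 + q)/(6 + K) (L(q, K) = (11 + q)/(12 + (-6 + K)) = (11 + q)/(6 + K))
((-46*1 - 10)/(-5124) + 22862/L(127, 129)) - 28130 = ((-46*1 - 10)/(-5124) + 22862/(((11 + 127)/(6 + 129)))) - 28130 = ((-46 - 10)*(-1/5124) + 22862/((138/135))) - 28130 = (-56*(-1/5124) + 22862/(((1/135)*138))) - 28130 = (2/183 + 22862/(46/45)) - 28130 = (2/183 + 22862*(45/46)) - 28130 = (2/183 + 22365) - 28130 = 4092797/183 - 28130 = -1054993/183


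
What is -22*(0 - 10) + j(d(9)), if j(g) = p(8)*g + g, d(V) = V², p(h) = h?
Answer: 949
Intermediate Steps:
j(g) = 9*g (j(g) = 8*g + g = 9*g)
-22*(0 - 10) + j(d(9)) = -22*(0 - 10) + 9*9² = -22*(-10) + 9*81 = 220 + 729 = 949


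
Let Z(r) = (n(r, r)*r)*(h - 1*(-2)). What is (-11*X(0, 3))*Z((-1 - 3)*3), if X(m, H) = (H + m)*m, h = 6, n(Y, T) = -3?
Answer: 0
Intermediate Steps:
X(m, H) = m*(H + m)
Z(r) = -24*r (Z(r) = (-3*r)*(6 - 1*(-2)) = (-3*r)*(6 + 2) = -3*r*8 = -24*r)
(-11*X(0, 3))*Z((-1 - 3)*3) = (-0*(3 + 0))*(-24*(-1 - 3)*3) = (-0*3)*(-(-96)*3) = (-11*0)*(-24*(-12)) = 0*288 = 0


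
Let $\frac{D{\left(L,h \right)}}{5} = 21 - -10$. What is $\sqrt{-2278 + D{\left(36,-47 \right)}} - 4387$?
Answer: $-4387 + i \sqrt{2123} \approx -4387.0 + 46.076 i$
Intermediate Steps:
$D{\left(L,h \right)} = 155$ ($D{\left(L,h \right)} = 5 \left(21 - -10\right) = 5 \left(21 + 10\right) = 5 \cdot 31 = 155$)
$\sqrt{-2278 + D{\left(36,-47 \right)}} - 4387 = \sqrt{-2278 + 155} - 4387 = \sqrt{-2123} - 4387 = i \sqrt{2123} - 4387 = -4387 + i \sqrt{2123}$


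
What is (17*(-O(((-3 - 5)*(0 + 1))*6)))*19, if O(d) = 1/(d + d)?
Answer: 323/96 ≈ 3.3646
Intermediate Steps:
O(d) = 1/(2*d)
(17*(-O(((-3 - 5)*(0 + 1))*6)))*19 = (17*(-1/(2*(((-3 - 5)*(0 + 1))*6))))*19 = (17*(-1/(2*(-8*1*6))))*19 = (17*(-1/(2*((-8*6)))))*19 = (17*(-1/(2*(-48))))*19 = (17*(-(-1)/(2*48)))*19 = (17*(-1*(-1/96)))*19 = (17*(1/96))*19 = (17/96)*19 = 323/96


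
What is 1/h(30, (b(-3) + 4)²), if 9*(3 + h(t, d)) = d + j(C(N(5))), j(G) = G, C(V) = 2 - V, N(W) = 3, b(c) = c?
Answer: -⅓ ≈ -0.33333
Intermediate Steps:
h(t, d) = -28/9 + d/9 (h(t, d) = -3 + (d + (2 - 1*3))/9 = -3 + (d + (2 - 3))/9 = -3 + (d - 1)/9 = -3 + (-1 + d)/9 = -3 + (-⅑ + d/9) = -28/9 + d/9)
1/h(30, (b(-3) + 4)²) = 1/(-28/9 + (-3 + 4)²/9) = 1/(-28/9 + (⅑)*1²) = 1/(-28/9 + (⅑)*1) = 1/(-28/9 + ⅑) = 1/(-3) = -⅓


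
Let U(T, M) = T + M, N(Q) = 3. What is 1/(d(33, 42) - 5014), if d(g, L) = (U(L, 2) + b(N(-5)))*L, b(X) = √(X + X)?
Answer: -1583/5006486 - 21*√6/5006486 ≈ -0.00032646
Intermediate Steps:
b(X) = √2*√X (b(X) = √(2*X) = √2*√X)
U(T, M) = M + T
d(g, L) = L*(2 + L + √6) (d(g, L) = ((2 + L) + √2*√3)*L = ((2 + L) + √6)*L = (2 + L + √6)*L = L*(2 + L + √6))
1/(d(33, 42) - 5014) = 1/(42*(2 + 42 + √6) - 5014) = 1/(42*(44 + √6) - 5014) = 1/((1848 + 42*√6) - 5014) = 1/(-3166 + 42*√6)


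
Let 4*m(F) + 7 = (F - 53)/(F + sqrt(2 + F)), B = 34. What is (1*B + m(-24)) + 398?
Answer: 515503/1196 + 77*I*sqrt(22)/2392 ≈ 431.02 + 0.15099*I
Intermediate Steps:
m(F) = -7/4 + (-53 + F)/(4*(F + sqrt(2 + F))) (m(F) = -7/4 + ((F - 53)/(F + sqrt(2 + F)))/4 = -7/4 + ((-53 + F)/(F + sqrt(2 + F)))/4 = -7/4 + (-53 + F)/(4*(F + sqrt(2 + F))))
(1*B + m(-24)) + 398 = (1*34 + (-53 - 7*sqrt(2 - 24) - 6*(-24))/(4*(-24 + sqrt(2 - 24)))) + 398 = (34 + (-53 - 7*I*sqrt(22) + 144)/(4*(-24 + sqrt(-22)))) + 398 = (34 + (-53 - 7*I*sqrt(22) + 144)/(4*(-24 + I*sqrt(22)))) + 398 = (34 + (91 - 7*I*sqrt(22))/(4*(-24 + I*sqrt(22)))) + 398 = 432 + (91 - 7*I*sqrt(22))/(4*(-24 + I*sqrt(22)))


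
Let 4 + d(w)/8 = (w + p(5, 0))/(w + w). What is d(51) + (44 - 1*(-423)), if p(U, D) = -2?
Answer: 22381/51 ≈ 438.84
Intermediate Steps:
d(w) = -32 + 4*(-2 + w)/w (d(w) = -32 + 8*((w - 2)/(w + w)) = -32 + 8*((-2 + w)/((2*w))) = -32 + 8*((-2 + w)*(1/(2*w))) = -32 + 8*((-2 + w)/(2*w)) = -32 + 4*(-2 + w)/w)
d(51) + (44 - 1*(-423)) = (-28 - 8/51) + (44 - 1*(-423)) = (-28 - 8*1/51) + (44 + 423) = (-28 - 8/51) + 467 = -1436/51 + 467 = 22381/51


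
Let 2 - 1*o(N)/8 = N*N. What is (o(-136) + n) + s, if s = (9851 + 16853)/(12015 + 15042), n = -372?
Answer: -4013175764/27057 ≈ -1.4832e+5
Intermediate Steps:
o(N) = 16 - 8*N² (o(N) = 16 - 8*N*N = 16 - 8*N²)
s = 26704/27057 ≈ 0.98695
(o(-136) + n) + s = ((16 - 8*(-136)²) - 372) + 26704/27057 = ((16 - 8*18496) - 372) + 26704/27057 = ((16 - 147968) - 372) + 26704/27057 = (-147952 - 372) + 26704/27057 = -148324 + 26704/27057 = -4013175764/27057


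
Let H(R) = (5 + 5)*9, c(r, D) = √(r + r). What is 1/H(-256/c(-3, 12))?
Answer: 1/90 ≈ 0.011111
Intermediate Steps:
c(r, D) = √2*√r (c(r, D) = √(2*r) = √2*√r)
H(R) = 90 (H(R) = 10*9 = 90)
1/H(-256/c(-3, 12)) = 1/90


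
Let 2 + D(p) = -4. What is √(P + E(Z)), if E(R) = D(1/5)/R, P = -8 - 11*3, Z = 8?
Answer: I*√167/2 ≈ 6.4614*I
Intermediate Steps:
P = -41 (P = -8 - 33 = -41)
D(p) = -6 (D(p) = -2 - 4 = -6)
E(R) = -6/R
√(P + E(Z)) = √(-41 - 6/8) = √(-41 - 6*⅛) = √(-41 - ¾) = √(-167/4) = I*√167/2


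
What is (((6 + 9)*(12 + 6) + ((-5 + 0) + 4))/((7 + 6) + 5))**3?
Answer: 19465109/5832 ≈ 3337.6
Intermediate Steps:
(((6 + 9)*(12 + 6) + ((-5 + 0) + 4))/((7 + 6) + 5))**3 = ((15*18 + (-5 + 4))/(13 + 5))**3 = ((270 - 1)/18)**3 = (269*(1/18))**3 = (269/18)**3 = 19465109/5832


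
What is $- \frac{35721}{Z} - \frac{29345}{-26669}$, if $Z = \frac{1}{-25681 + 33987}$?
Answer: $- \frac{7912655627449}{26669} \approx -2.967 \cdot 10^{8}$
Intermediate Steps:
$Z = \frac{1}{8306} \approx 0.00012039$
$- \frac{35721}{Z} - \frac{29345}{-26669} = - 35721 \frac{1}{\frac{1}{8306}} - \frac{29345}{-26669} = \left(-35721\right) 8306 - - \frac{29345}{26669} = -296698626 + \frac{29345}{26669} = - \frac{7912655627449}{26669}$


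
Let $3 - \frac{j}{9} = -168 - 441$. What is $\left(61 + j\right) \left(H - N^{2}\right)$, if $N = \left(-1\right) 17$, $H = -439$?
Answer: $-4054232$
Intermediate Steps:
$N = -17$
$j = 5508$ ($j = 27 - 9 \left(-168 - 441\right) = 27 - -5481 = 27 + 5481 = 5508$)
$\left(61 + j\right) \left(H - N^{2}\right) = \left(61 + 5508\right) \left(-439 - \left(-17\right)^{2}\right) = 5569 \left(-439 - 289\right) = 5569 \left(-728\right) = -4054232$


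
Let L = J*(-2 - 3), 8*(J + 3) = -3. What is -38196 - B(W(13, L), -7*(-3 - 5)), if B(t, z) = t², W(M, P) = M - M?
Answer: -38196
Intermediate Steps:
J = -27/8 (J = -3 + (⅛)*(-3) = -3 - 3/8 = -27/8 ≈ -3.3750)
L = 135/8 (L = -27*(-2 - 3)/8 = -27/8*(-5) = 135/8 ≈ 16.875)
W(M, P) = 0
-38196 - B(W(13, L), -7*(-3 - 5)) = -38196 - 1*0² = -38196 - 1*0 = -38196 + 0 = -38196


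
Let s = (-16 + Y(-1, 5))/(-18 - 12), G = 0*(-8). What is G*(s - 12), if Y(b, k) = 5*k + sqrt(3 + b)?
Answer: 0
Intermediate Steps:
Y(b, k) = sqrt(3 + b) + 5*k
G = 0
s = -3/10 - sqrt(2)/30 (s = (-16 + (sqrt(3 - 1) + 5*5))/(-18 - 12) = (-16 + (sqrt(2) + 25))/(-30) = (-16 + (25 + sqrt(2)))*(-1/30) = (9 + sqrt(2))*(-1/30) = -3/10 - sqrt(2)/30 ≈ -0.34714)
G*(s - 12) = 0*((-3/10 - sqrt(2)/30) - 12) = 0*(-123/10 - sqrt(2)/30) = 0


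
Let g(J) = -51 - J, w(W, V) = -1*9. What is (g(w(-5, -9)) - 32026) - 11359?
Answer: -43427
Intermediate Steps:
w(W, V) = -9
(g(w(-5, -9)) - 32026) - 11359 = ((-51 - 1*(-9)) - 32026) - 11359 = ((-51 + 9) - 32026) - 11359 = (-42 - 32026) - 11359 = -32068 - 11359 = -43427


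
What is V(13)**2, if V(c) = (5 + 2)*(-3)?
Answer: 441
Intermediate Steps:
V(c) = -21 (V(c) = 7*(-3) = -21)
V(13)**2 = (-21)**2 = 441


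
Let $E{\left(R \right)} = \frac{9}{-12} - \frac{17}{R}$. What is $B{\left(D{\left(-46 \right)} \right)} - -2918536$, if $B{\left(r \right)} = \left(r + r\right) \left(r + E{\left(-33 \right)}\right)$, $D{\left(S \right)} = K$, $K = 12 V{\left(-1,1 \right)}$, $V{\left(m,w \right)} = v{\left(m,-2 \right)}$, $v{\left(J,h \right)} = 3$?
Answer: $\frac{32132222}{11} \approx 2.9211 \cdot 10^{6}$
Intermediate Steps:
$V{\left(m,w \right)} = 3$
$E{\left(R \right)} = - \frac{3}{4} - \frac{17}{R}$ ($E{\left(R \right)} = 9 \left(- \frac{1}{12}\right) - \frac{17}{R} = - \frac{3}{4} - \frac{17}{R}$)
$K = 36$ ($K = 12 \cdot 3 = 36$)
$D{\left(S \right)} = 36$
$B{\left(r \right)} = 2 r \left(- \frac{31}{132} + r\right)$ ($B{\left(r \right)} = \left(r + r\right) \left(r - \left(\frac{3}{4} + \frac{17}{-33}\right)\right) = 2 r \left(r - \frac{31}{132}\right) = 2 r \left(- \frac{31}{132} + r\right)$)
$B{\left(D{\left(-46 \right)} \right)} - -2918536 = \frac{1}{66} \cdot 36 \left(-31 + 132 \cdot 36\right) - -2918536 = \frac{1}{66} \cdot 36 \left(-31 + 4752\right) + 2918536 = \frac{1}{66} \cdot 36 \cdot 4721 + 2918536 = \frac{28326}{11} + 2918536 = \frac{32132222}{11}$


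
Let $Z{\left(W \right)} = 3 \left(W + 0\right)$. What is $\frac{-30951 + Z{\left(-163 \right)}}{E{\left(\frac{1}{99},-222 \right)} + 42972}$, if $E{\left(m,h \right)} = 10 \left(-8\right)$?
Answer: $- \frac{7860}{10723} \approx -0.733$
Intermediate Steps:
$Z{\left(W \right)} = 3 W$
$E{\left(m,h \right)} = -80$
$\frac{-30951 + Z{\left(-163 \right)}}{E{\left(\frac{1}{99},-222 \right)} + 42972} = \frac{-30951 + 3 \left(-163\right)}{-80 + 42972} = \frac{-30951 - 489}{42892} = \left(-31440\right) \frac{1}{42892} = - \frac{7860}{10723}$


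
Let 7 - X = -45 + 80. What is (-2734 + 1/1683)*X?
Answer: 128836988/1683 ≈ 76552.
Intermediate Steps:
X = -28 (X = 7 - (-45 + 80) = 7 - 1*35 = 7 - 35 = -28)
(-2734 + 1/1683)*X = (-2734 + 1/1683)*(-28) = -4601321/1683*(-28) = 128836988/1683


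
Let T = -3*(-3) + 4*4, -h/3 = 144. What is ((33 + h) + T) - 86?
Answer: -460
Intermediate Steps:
h = -432 (h = -3*144 = -432)
T = 25 (T = 9 + 16 = 25)
((33 + h) + T) - 86 = ((33 - 432) + 25) - 86 = (-399 + 25) - 86 = -374 - 86 = -460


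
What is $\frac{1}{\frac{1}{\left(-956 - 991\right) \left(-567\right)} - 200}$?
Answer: $- \frac{1103949}{220789799} \approx -0.005$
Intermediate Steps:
$\frac{1}{\frac{1}{\left(-956 - 991\right) \left(-567\right)} - 200} = \frac{1}{\frac{1}{-1947} \left(- \frac{1}{567}\right) - 200} = \frac{1}{\left(- \frac{1}{1947}\right) \left(- \frac{1}{567}\right) - 200} = \frac{1}{\frac{1}{1103949} - 200} = \frac{1}{- \frac{220789799}{1103949}} = - \frac{1103949}{220789799}$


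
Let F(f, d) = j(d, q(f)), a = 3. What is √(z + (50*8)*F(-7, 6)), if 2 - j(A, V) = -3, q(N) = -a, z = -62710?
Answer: I*√60710 ≈ 246.39*I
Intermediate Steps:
q(N) = -3 (q(N) = -1*3 = -3)
j(A, V) = 5 (j(A, V) = 2 - 1*(-3) = 2 + 3 = 5)
F(f, d) = 5
√(z + (50*8)*F(-7, 6)) = √(-62710 + (50*8)*5) = √(-62710 + 400*5) = √(-62710 + 2000) = √(-60710) = I*√60710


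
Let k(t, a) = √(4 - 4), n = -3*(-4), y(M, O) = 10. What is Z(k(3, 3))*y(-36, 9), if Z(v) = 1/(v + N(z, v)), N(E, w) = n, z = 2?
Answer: ⅚ ≈ 0.83333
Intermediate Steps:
n = 12
k(t, a) = 0 (k(t, a) = √0 = 0)
N(E, w) = 12
Z(v) = 1/(12 + v) (Z(v) = 1/(v + 12) = 1/(12 + v))
Z(k(3, 3))*y(-36, 9) = 10/(12 + 0) = 10/12 = (1/12)*10 = ⅚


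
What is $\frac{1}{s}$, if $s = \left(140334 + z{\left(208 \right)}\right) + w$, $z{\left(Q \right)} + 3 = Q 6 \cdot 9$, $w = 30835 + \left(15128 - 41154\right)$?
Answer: $\frac{1}{156372} \approx 6.395 \cdot 10^{-6}$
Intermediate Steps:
$w = 4809$ ($w = 30835 + \left(15128 - 41154\right) = 30835 - 26026 = 4809$)
$z{\left(Q \right)} = -3 + 54 Q$ ($z{\left(Q \right)} = -3 + Q 6 \cdot 9 = -3 + 6 Q 9 = -3 + 54 Q$)
$s = 156372$ ($s = \left(140334 + \left(-3 + 54 \cdot 208\right)\right) + 4809 = \left(140334 + \left(-3 + 11232\right)\right) + 4809 = \left(140334 + 11229\right) + 4809 = 151563 + 4809 = 156372$)
$\frac{1}{s} = \frac{1}{156372}$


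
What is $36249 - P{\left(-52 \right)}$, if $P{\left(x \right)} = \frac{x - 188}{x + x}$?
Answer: $\frac{471207}{13} \approx 36247.0$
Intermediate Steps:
$P{\left(x \right)} = \frac{-188 + x}{2 x}$
$36249 - P{\left(-52 \right)} = 36249 - \frac{-188 - 52}{2 \left(-52\right)} = 36249 - \frac{1}{2} \left(- \frac{1}{52}\right) \left(-240\right) = 36249 - \frac{30}{13} = \frac{471207}{13}$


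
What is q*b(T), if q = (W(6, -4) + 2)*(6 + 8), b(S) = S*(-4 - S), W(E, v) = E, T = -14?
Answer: -15680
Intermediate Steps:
q = 112 (q = (6 + 2)*(6 + 8) = 8*14 = 112)
q*b(T) = 112*(-1*(-14)*(4 - 14)) = 112*(-1*(-14)*(-10)) = 112*(-140) = -15680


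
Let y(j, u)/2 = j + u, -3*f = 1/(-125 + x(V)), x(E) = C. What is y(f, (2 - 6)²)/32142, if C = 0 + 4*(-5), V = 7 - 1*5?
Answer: 6961/6990885 ≈ 0.00099573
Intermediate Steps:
V = 2 (V = 7 - 5 = 2)
C = -20 (C = 0 - 20 = -20)
x(E) = -20
f = 1/435 (f = -1/(3*(-125 - 20)) = -⅓/(-145) = -⅓*(-1/145) = 1/435 ≈ 0.0022989)
y(j, u) = 2*j + 2*u (y(j, u) = 2*(j + u) = 2*j + 2*u)
y(f, (2 - 6)²)/32142 = (2*(1/435) + 2*(2 - 6)²)/32142 = (2/435 + 2*(-4)²)*(1/32142) = (2/435 + 2*16)*(1/32142) = (2/435 + 32)*(1/32142) = (13922/435)*(1/32142) = 6961/6990885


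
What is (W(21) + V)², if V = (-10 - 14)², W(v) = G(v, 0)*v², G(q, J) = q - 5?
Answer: 58247424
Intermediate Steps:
G(q, J) = -5 + q
W(v) = v²*(-5 + v) (W(v) = (-5 + v)*v² = v²*(-5 + v))
V = 576 (V = (-24)² = 576)
(W(21) + V)² = (21²*(-5 + 21) + 576)² = (441*16 + 576)² = (7056 + 576)² = 7632² = 58247424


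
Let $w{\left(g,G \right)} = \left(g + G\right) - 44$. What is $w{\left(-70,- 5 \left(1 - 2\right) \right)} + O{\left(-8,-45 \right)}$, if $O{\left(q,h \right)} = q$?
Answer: $-117$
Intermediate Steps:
$w{\left(g,G \right)} = -44 + G + g$ ($w{\left(g,G \right)} = \left(G + g\right) - 44 = -44 + G + g$)
$w{\left(-70,- 5 \left(1 - 2\right) \right)} + O{\left(-8,-45 \right)} = \left(-44 - 5 \left(1 - 2\right) - 70\right) - 8 = \left(-44 - -5 - 70\right) - 8 = \left(-44 + 5 - 70\right) - 8 = -109 - 8 = -117$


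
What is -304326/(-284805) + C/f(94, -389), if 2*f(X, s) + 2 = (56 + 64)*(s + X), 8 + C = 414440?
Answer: -12516159026/560148145 ≈ -22.344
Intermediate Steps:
C = 414432 (C = -8 + 414440 = 414432)
f(X, s) = -1 + 60*X + 60*s (f(X, s) = -1 + ((56 + 64)*(s + X))/2 = -1 + (120*(X + s))/2 = -1 + (120*X + 120*s)/2 = -1 + (60*X + 60*s) = -1 + 60*X + 60*s)
-304326/(-284805) + C/f(94, -389) = -304326/(-284805) + 414432/(-1 + 60*94 + 60*(-389)) = -304326*(-1/284805) + 414432/(-1 + 5640 - 23340) = 33814/31645 + 414432/(-17701) = 33814/31645 + 414432*(-1/17701) = 33814/31645 - 414432/17701 = -12516159026/560148145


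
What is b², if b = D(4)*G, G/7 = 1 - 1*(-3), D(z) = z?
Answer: 12544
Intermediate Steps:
G = 28 (G = 7*(1 - 1*(-3)) = 7*(1 + 3) = 7*4 = 28)
b = 112 (b = 4*28 = 112)
b² = 112² = 12544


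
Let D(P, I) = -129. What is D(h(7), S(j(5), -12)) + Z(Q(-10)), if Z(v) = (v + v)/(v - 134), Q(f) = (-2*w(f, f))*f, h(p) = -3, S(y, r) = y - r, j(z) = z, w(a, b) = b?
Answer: -21343/167 ≈ -127.80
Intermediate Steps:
Q(f) = -2*f² (Q(f) = (-2*f)*f = -2*f²)
Z(v) = 2*v/(-134 + v) (Z(v) = (2*v)/(-134 + v) = 2*v/(-134 + v))
D(h(7), S(j(5), -12)) + Z(Q(-10)) = -129 + 2*(-2*(-10)²)/(-134 - 2*(-10)²) = -129 + 2*(-2*100)/(-134 - 2*100) = -129 + 2*(-200)/(-134 - 200) = -129 + 2*(-200)/(-334) = -129 + 2*(-200)*(-1/334) = -129 + 200/167 = -21343/167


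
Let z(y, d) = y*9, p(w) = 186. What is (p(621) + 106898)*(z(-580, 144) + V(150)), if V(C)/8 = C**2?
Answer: 18716141520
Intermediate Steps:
V(C) = 8*C**2
z(y, d) = 9*y
(p(621) + 106898)*(z(-580, 144) + V(150)) = (186 + 106898)*(9*(-580) + 8*150**2) = 107084*(-5220 + 8*22500) = 107084*(-5220 + 180000) = 107084*174780 = 18716141520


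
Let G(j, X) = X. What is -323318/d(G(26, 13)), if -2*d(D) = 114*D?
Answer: 323318/741 ≈ 436.33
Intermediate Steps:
d(D) = -57*D
-323318/d(G(26, 13)) = -323318/((-57*13)) = -323318/(-741) = -323318*(-1/741) = 323318/741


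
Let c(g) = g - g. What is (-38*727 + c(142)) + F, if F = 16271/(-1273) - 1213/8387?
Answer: -295091169552/10676651 ≈ -27639.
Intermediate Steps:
c(g) = 0
F = -138009026/10676651 (F = 16271*(-1/1273) - 1213*1/8387 = -16271/1273 - 1213/8387 = -138009026/10676651 ≈ -12.926)
(-38*727 + c(142)) + F = (-38*727 + 0) - 138009026/10676651 = (-27626 + 0) - 138009026/10676651 = -27626 - 138009026/10676651 = -295091169552/10676651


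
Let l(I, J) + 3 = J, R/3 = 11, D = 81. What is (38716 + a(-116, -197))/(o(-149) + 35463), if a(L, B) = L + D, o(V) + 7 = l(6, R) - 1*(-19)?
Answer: 38681/35505 ≈ 1.0895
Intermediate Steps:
R = 33 (R = 3*11 = 33)
l(I, J) = -3 + J
o(V) = 42 (o(V) = -7 + ((-3 + 33) - 1*(-19)) = -7 + (30 + 19) = -7 + 49 = 42)
a(L, B) = 81 + L (a(L, B) = L + 81 = 81 + L)
(38716 + a(-116, -197))/(o(-149) + 35463) = (38716 + (81 - 116))/(42 + 35463) = (38716 - 35)/35505 = 38681*(1/35505) = 38681/35505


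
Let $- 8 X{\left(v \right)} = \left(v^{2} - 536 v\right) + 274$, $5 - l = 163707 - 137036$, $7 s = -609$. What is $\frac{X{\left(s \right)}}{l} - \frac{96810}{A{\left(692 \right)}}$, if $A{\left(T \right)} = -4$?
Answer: $\frac{5163125395}{213328} \approx 24203.0$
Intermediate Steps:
$s = -87$ ($s = \frac{1}{7} \left(-609\right) = -87$)
$l = -26666$ ($l = 5 - \left(163707 - 137036\right) = 5 - 26671 = -26666$)
$X{\left(v \right)} = - \frac{137}{4} + 67 v - \frac{v^{2}}{8}$ ($X{\left(v \right)} = - \frac{\left(v^{2} - 536 v\right) + 274}{8} = - \frac{274 + v^{2} - 536 v}{8} = - \frac{137}{4} + 67 v - \frac{v^{2}}{8}$)
$\frac{X{\left(s \right)}}{l} - \frac{96810}{A{\left(692 \right)}} = \frac{- \frac{137}{4} + 67 \left(-87\right) - \frac{\left(-87\right)^{2}}{8}}{-26666} - \frac{96810}{-4} = \left(- \frac{137}{4} - 5829 - \frac{7569}{8}\right) \left(- \frac{1}{26666}\right) - - \frac{48405}{2} = \left(- \frac{137}{4} - 5829 - \frac{7569}{8}\right) \left(- \frac{1}{26666}\right) + \frac{48405}{2} = \left(- \frac{54475}{8}\right) \left(- \frac{1}{26666}\right) + \frac{48405}{2} = \frac{54475}{213328} + \frac{48405}{2} = \frac{5163125395}{213328}$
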